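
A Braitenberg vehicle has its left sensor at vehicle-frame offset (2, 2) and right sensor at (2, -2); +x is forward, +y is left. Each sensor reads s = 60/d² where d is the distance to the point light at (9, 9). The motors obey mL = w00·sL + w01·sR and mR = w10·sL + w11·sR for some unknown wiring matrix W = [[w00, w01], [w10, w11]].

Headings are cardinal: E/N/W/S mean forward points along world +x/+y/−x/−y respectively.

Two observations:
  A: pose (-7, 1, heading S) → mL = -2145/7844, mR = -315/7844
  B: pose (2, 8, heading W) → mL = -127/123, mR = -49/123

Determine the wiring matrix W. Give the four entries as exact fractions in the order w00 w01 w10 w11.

obs A: pose=(-7,1,S) → sL=15/74, sR=15/106, mL=-2145/7844, mR=-315/7844
obs B: pose=(2,8,W) → sL=2/3, sR=30/41, mL=-127/123, mR=-49/123
sensor matrix S = [[15/74, 15/106], [2/3, 30/41]]; det S = 4340/80401
solve [mL_A; mL_B] = S·[w00; w01] and [mR_A; mR_B] = S·[w10; w11]:
  w00 = -1, w01 = -1/2, w10 = 1/2, w11 = -1

-1 -1/2 1/2 -1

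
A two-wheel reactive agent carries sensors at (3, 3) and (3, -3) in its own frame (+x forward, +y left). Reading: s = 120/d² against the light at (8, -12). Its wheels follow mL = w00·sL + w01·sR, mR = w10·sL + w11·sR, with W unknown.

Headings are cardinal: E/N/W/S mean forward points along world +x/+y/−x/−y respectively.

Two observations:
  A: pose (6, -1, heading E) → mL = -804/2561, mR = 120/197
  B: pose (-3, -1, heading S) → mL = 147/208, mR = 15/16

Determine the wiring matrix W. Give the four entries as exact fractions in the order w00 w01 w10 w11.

obs A: pose=(6,-1,E) → sL=120/197, sR=24/13, mL=-804/2561, mR=120/197
obs B: pose=(-3,-1,S) → sL=15/16, sR=6/13, mL=147/208, mR=15/16
sensor matrix S = [[120/197, 24/13], [15/16, 6/13]]; det S = -7425/5122
solve [mL_A; mL_B] = S·[w00; w01] and [mR_A; mR_B] = S·[w10; w11]:
  w00 = 1, w01 = -1/2, w10 = 1, w11 = 0

1 -1/2 1 0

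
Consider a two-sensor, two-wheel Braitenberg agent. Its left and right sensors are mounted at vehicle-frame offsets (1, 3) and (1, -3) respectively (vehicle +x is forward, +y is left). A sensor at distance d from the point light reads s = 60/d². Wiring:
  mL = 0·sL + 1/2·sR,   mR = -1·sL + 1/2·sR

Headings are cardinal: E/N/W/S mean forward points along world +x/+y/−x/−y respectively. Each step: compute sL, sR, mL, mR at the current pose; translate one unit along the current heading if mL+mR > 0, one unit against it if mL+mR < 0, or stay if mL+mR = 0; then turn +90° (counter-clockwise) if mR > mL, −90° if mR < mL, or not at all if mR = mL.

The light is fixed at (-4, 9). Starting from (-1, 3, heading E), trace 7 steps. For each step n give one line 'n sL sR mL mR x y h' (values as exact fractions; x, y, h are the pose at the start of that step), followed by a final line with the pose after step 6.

n=0: pose=(-1,3,E); sL=12/5, sR=60/97; mL=30/97, mR=-1014/485; mL+mR=-864/485 → advance -1; mR−mL=-12/5 → turn -1·90°
n=1: pose=(-2,3,S); sL=30/37, sR=6/5; mL=3/5, mR=-39/185; mL+mR=72/185 → advance +1; mR−mL=-30/37 → turn -1·90°
n=2: pose=(-2,2,W); sL=60/101, sR=60/17; mL=30/17, mR=2010/1717; mL+mR=5040/1717 → advance +1; mR−mL=-60/101 → turn -1·90°
n=3: pose=(-3,2,N); sL=3/2, sR=15/13; mL=15/26, mR=-12/13; mL+mR=-9/26 → advance -1; mR−mL=-3/2 → turn -1·90°
n=4: pose=(-3,1,E); sL=60/29, sR=12/25; mL=6/25, mR=-1326/725; mL+mR=-1152/725 → advance -1; mR−mL=-60/29 → turn -1·90°
n=5: pose=(-4,1,S); sL=2/3, sR=2/3; mL=1/3, mR=-1/3; mL+mR=0 → advance +0; mR−mL=-2/3 → turn -1·90°
n=6: pose=(-4,1,W); sL=30/61, sR=30/13; mL=15/13, mR=525/793; mL+mR=1440/793 → advance +1; mR−mL=-30/61 → turn -1·90°

0 12/5 60/97 30/97 -1014/485 -1 3 E
1 30/37 6/5 3/5 -39/185 -2 3 S
2 60/101 60/17 30/17 2010/1717 -2 2 W
3 3/2 15/13 15/26 -12/13 -3 2 N
4 60/29 12/25 6/25 -1326/725 -3 1 E
5 2/3 2/3 1/3 -1/3 -4 1 S
6 30/61 30/13 15/13 525/793 -4 1 W
final -5 1 N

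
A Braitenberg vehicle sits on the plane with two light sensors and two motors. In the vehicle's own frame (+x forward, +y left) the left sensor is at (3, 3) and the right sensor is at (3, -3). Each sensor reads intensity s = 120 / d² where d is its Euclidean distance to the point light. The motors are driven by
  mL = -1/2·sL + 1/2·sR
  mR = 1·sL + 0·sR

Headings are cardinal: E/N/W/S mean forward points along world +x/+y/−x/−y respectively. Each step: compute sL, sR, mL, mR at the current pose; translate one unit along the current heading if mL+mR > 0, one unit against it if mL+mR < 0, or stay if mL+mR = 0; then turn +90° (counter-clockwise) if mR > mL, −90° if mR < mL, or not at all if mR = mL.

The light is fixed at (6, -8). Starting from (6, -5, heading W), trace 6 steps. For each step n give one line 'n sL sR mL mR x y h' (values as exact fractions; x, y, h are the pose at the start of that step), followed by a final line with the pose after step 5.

0 40/3 8/3 -16/3 40/3 6 -5 W
1 30 15/2 -45/4 30 5 -5 S
2 120/29 24 288/29 120/29 5 -6 E
3 12 12 0 12 6 -6 S
4 24/5 120/13 144/65 24/5 6 -7 E
5 6 15/4 -9/8 6 7 -7 N
final 7 -6 W

n=0: pose=(6,-5,W); sL=40/3, sR=8/3; mL=-16/3, mR=40/3; mL+mR=8 → advance +1; mR−mL=56/3 → turn +1·90°
n=1: pose=(5,-5,S); sL=30, sR=15/2; mL=-45/4, mR=30; mL+mR=75/4 → advance +1; mR−mL=165/4 → turn +1·90°
n=2: pose=(5,-6,E); sL=120/29, sR=24; mL=288/29, mR=120/29; mL+mR=408/29 → advance +1; mR−mL=-168/29 → turn -1·90°
n=3: pose=(6,-6,S); sL=12, sR=12; mL=0, mR=12; mL+mR=12 → advance +1; mR−mL=12 → turn +1·90°
n=4: pose=(6,-7,E); sL=24/5, sR=120/13; mL=144/65, mR=24/5; mL+mR=456/65 → advance +1; mR−mL=168/65 → turn +1·90°
n=5: pose=(7,-7,N); sL=6, sR=15/4; mL=-9/8, mR=6; mL+mR=39/8 → advance +1; mR−mL=57/8 → turn +1·90°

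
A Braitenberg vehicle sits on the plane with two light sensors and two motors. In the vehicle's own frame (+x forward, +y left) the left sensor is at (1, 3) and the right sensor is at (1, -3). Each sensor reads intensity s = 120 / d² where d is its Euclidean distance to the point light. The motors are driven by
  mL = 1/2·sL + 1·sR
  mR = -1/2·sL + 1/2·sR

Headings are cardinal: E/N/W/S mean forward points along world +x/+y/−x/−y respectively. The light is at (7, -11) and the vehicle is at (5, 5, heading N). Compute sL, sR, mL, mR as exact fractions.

left sensor world pos  = (2, 6); dL² = 314
right sensor world pos = (8, 6); dR² = 290
sL = 120/314 = 60/157
sR = 120/290 = 12/29
mL = 1/2·sL + 1·sR = 2754/4553
mR = -1/2·sL + 1/2·sR = 72/4553

60/157 12/29 2754/4553 72/4553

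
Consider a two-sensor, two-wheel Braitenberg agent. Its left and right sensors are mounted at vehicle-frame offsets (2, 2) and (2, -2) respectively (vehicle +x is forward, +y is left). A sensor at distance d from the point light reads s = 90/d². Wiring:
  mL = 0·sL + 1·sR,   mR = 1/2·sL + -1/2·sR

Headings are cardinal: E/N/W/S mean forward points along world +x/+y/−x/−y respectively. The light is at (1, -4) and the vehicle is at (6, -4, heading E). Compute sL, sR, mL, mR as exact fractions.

90/53 90/53 90/53 0

left sensor world pos  = (8, -2); dL² = 53
right sensor world pos = (8, -6); dR² = 53
sL = 90/53 = 90/53
sR = 90/53 = 90/53
mL = 0·sL + 1·sR = 90/53
mR = 1/2·sL + -1/2·sR = 0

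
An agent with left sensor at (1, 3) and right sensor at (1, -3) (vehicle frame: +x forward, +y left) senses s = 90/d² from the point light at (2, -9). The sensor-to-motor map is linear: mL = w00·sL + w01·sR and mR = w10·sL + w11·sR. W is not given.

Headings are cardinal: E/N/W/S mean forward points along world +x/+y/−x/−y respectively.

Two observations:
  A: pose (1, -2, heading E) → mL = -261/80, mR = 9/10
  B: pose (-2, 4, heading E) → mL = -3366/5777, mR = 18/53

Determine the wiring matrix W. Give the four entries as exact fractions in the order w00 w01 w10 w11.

obs A: pose=(1,-2,E) → sL=9/10, sR=45/8, mL=-261/80, mR=9/10
obs B: pose=(-2,4,E) → sL=18/53, sR=90/109, mL=-3366/5777, mR=18/53
sensor matrix S = [[9/10, 45/8], [18/53, 90/109]]; det S = -26973/23108
solve [mL_A; mL_B] = S·[w00; w01] and [mR_A; mR_B] = S·[w10; w11]:
  w00 = -1/2, w01 = -1/2, w10 = 1, w11 = 0

-1/2 -1/2 1 0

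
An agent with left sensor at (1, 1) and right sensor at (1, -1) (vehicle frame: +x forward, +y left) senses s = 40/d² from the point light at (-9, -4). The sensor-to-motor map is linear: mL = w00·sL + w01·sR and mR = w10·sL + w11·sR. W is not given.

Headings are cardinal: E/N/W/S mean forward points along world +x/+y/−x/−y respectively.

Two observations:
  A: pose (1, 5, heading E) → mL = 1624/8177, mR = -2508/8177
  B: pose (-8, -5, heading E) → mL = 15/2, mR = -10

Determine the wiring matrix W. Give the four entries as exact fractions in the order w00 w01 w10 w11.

obs A: pose=(1,5,E) → sL=40/221, sR=8/37, mL=1624/8177, mR=-2508/8177
obs B: pose=(-8,-5,E) → sL=10, sR=5, mL=15/2, mR=-10
sensor matrix S = [[40/221, 8/37], [10, 5]]; det S = -10280/8177
solve [mL_A; mL_B] = S·[w00; w01] and [mR_A; mR_B] = S·[w10; w11]:
  w00 = 1/2, w01 = 1/2, w10 = -1/2, w11 = -1

1/2 1/2 -1/2 -1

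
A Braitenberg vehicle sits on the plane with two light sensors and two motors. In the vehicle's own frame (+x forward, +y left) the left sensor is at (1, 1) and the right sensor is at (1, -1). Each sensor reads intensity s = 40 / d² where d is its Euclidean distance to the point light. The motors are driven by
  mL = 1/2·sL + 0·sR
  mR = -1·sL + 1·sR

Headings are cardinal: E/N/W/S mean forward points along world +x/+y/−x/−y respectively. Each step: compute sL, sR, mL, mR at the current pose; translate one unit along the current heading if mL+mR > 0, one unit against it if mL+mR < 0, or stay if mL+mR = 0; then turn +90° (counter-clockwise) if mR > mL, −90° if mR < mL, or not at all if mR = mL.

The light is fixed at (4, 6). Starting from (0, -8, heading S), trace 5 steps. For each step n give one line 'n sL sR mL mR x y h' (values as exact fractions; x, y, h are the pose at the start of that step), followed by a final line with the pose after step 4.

0 20/117 4/25 10/117 -32/2925 0 -8 S
1 40/281 40/221 20/281 2400/62101 0 -9 W
2 5/29 10/53 5/58 25/1537 -1 -9 N
3 8/37 40/241 4/37 -448/8917 -1 -8 E
4 20/117 4/25 10/117 -32/2925 0 -8 S
final 0 -9 W

n=0: pose=(0,-8,S); sL=20/117, sR=4/25; mL=10/117, mR=-32/2925; mL+mR=218/2925 → advance +1; mR−mL=-94/975 → turn -1·90°
n=1: pose=(0,-9,W); sL=40/281, sR=40/221; mL=20/281, mR=2400/62101; mL+mR=6820/62101 → advance +1; mR−mL=-2020/62101 → turn -1·90°
n=2: pose=(-1,-9,N); sL=5/29, sR=10/53; mL=5/58, mR=25/1537; mL+mR=315/3074 → advance +1; mR−mL=-215/3074 → turn -1·90°
n=3: pose=(-1,-8,E); sL=8/37, sR=40/241; mL=4/37, mR=-448/8917; mL+mR=516/8917 → advance +1; mR−mL=-1412/8917 → turn -1·90°
n=4: pose=(0,-8,S); sL=20/117, sR=4/25; mL=10/117, mR=-32/2925; mL+mR=218/2925 → advance +1; mR−mL=-94/975 → turn -1·90°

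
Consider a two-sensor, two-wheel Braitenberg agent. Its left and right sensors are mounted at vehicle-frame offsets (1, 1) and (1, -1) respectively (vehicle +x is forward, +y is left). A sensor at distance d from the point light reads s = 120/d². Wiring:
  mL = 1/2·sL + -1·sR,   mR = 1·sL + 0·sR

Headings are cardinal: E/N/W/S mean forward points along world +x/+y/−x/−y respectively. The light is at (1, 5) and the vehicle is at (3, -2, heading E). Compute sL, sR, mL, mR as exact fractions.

left sensor world pos  = (4, -1); dL² = 45
right sensor world pos = (4, -3); dR² = 73
sL = 120/45 = 8/3
sR = 120/73 = 120/73
mL = 1/2·sL + -1·sR = -68/219
mR = 1·sL + 0·sR = 8/3

8/3 120/73 -68/219 8/3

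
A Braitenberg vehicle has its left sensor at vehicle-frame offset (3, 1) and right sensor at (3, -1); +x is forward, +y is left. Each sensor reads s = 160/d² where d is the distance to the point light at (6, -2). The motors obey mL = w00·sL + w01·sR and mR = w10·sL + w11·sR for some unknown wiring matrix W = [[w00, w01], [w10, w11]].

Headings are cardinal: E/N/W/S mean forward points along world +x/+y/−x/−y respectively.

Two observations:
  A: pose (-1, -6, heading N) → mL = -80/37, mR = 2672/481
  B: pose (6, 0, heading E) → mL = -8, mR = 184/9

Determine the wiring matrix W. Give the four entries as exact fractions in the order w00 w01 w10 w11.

0 -1/2 1/2 1

obs A: pose=(-1,-6,N) → sL=32/13, sR=160/37, mL=-80/37, mR=2672/481
obs B: pose=(6,0,E) → sL=80/9, sR=16, mL=-8, mR=184/9
sensor matrix S = [[32/13, 160/37], [80/9, 16]]; det S = 4096/4329
solve [mL_A; mL_B] = S·[w00; w01] and [mR_A; mR_B] = S·[w10; w11]:
  w00 = 0, w01 = -1/2, w10 = 1/2, w11 = 1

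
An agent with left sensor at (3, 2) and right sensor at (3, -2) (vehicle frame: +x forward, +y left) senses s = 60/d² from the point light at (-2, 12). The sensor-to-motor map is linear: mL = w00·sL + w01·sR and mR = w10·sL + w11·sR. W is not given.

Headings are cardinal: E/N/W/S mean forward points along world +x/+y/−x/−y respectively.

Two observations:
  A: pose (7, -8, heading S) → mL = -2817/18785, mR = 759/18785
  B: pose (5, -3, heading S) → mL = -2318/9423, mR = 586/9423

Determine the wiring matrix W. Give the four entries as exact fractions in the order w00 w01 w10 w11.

-1/2 -1 1 -1/2

obs A: pose=(7,-8,S) → sL=6/65, sR=30/289, mL=-2817/18785, mR=759/18785
obs B: pose=(5,-3,S) → sL=4/27, sR=60/349, mL=-2318/9423, mR=586/9423
sensor matrix S = [[6/65, 30/289], [4/27, 60/349]]; det S = 5792/11800737
solve [mL_A; mL_B] = S·[w00; w01] and [mR_A; mR_B] = S·[w10; w11]:
  w00 = -1/2, w01 = -1, w10 = 1, w11 = -1/2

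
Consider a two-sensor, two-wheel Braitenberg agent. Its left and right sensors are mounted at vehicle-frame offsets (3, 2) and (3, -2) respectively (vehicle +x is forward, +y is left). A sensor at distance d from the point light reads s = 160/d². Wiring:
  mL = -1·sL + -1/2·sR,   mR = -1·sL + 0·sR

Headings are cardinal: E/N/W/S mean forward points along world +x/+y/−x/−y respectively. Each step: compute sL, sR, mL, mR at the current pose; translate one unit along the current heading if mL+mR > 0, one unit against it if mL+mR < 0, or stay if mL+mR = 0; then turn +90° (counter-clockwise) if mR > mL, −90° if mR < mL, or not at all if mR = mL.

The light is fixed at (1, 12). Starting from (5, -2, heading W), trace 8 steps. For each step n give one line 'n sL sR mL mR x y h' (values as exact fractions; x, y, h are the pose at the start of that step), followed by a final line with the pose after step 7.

n=0: pose=(5,-2,W); sL=160/257, sR=32/29; mL=-8752/7453, mR=-160/257; mL+mR=-13392/7453 → advance -1; mR−mL=16/29 → turn +1·90°
n=1: pose=(6,-2,S); sL=80/169, sR=80/149; mL=-18680/25181, mR=-80/169; mL+mR=-30600/25181 → advance -1; mR−mL=40/149 → turn +1·90°
n=2: pose=(6,-1,E); sL=32/37, sR=160/289; mL=-12208/10693, mR=-32/37; mL+mR=-21456/10693 → advance -1; mR−mL=80/289 → turn +1·90°
n=3: pose=(5,-1,N); sL=20/13, sR=20/17; mL=-470/221, mR=-20/13; mL+mR=-810/221 → advance -1; mR−mL=10/17 → turn +1·90°
n=4: pose=(5,-2,W); sL=160/257, sR=32/29; mL=-8752/7453, mR=-160/257; mL+mR=-13392/7453 → advance -1; mR−mL=16/29 → turn +1·90°
n=5: pose=(6,-2,S); sL=80/169, sR=80/149; mL=-18680/25181, mR=-80/169; mL+mR=-30600/25181 → advance -1; mR−mL=40/149 → turn +1·90°
n=6: pose=(6,-1,E); sL=32/37, sR=160/289; mL=-12208/10693, mR=-32/37; mL+mR=-21456/10693 → advance -1; mR−mL=80/289 → turn +1·90°
n=7: pose=(5,-1,N); sL=20/13, sR=20/17; mL=-470/221, mR=-20/13; mL+mR=-810/221 → advance -1; mR−mL=10/17 → turn +1·90°

0 160/257 32/29 -8752/7453 -160/257 5 -2 W
1 80/169 80/149 -18680/25181 -80/169 6 -2 S
2 32/37 160/289 -12208/10693 -32/37 6 -1 E
3 20/13 20/17 -470/221 -20/13 5 -1 N
4 160/257 32/29 -8752/7453 -160/257 5 -2 W
5 80/169 80/149 -18680/25181 -80/169 6 -2 S
6 32/37 160/289 -12208/10693 -32/37 6 -1 E
7 20/13 20/17 -470/221 -20/13 5 -1 N
final 5 -2 W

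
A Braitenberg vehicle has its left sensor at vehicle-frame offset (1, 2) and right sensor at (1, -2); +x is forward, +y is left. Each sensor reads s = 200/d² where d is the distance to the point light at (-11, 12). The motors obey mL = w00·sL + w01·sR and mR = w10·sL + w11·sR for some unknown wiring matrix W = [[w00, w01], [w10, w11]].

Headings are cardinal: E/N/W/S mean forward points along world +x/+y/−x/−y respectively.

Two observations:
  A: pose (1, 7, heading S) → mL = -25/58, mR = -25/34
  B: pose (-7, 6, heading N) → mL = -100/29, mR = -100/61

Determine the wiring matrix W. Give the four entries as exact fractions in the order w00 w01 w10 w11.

obs A: pose=(1,7,S) → sL=25/29, sR=25/17, mL=-25/58, mR=-25/34
obs B: pose=(-7,6,N) → sL=200/29, sR=200/61, mL=-100/29, mR=-100/61
sensor matrix S = [[25/29, 25/17], [200/29, 200/61]]; det S = -220000/30073
solve [mL_A; mL_B] = S·[w00; w01] and [mR_A; mR_B] = S·[w10; w11]:
  w00 = -1/2, w01 = 0, w10 = 0, w11 = -1/2

-1/2 0 0 -1/2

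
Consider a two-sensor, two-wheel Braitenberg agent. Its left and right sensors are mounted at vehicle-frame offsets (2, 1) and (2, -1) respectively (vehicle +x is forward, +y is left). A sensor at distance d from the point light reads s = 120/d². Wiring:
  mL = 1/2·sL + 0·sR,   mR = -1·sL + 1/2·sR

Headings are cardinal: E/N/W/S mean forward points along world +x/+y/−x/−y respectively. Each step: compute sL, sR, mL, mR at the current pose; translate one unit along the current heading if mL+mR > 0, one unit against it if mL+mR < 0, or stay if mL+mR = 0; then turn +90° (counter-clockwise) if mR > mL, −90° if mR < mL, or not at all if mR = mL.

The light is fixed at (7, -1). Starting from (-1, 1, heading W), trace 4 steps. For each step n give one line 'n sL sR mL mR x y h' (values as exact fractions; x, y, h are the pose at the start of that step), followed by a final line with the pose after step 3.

n=0: pose=(-1,1,W); sL=120/101, sR=120/109; mL=60/101, mR=-7020/11009; mL+mR=-480/11009 → advance -1; mR−mL=-13560/11009 → turn -1·90°
n=1: pose=(0,1,N); sL=3/2, sR=30/13; mL=3/4, mR=-9/26; mL+mR=21/52 → advance +1; mR−mL=-57/52 → turn -1·90°
n=2: pose=(0,2,E); sL=120/41, sR=120/29; mL=60/41, mR=-1020/1189; mL+mR=720/1189 → advance +1; mR−mL=-2760/1189 → turn -1·90°
n=3: pose=(1,2,S); sL=60/13, sR=12/5; mL=30/13, mR=-222/65; mL+mR=-72/65 → advance -1; mR−mL=-372/65 → turn -1·90°

0 120/101 120/109 60/101 -7020/11009 -1 1 W
1 3/2 30/13 3/4 -9/26 0 1 N
2 120/41 120/29 60/41 -1020/1189 0 2 E
3 60/13 12/5 30/13 -222/65 1 2 S
final 1 3 W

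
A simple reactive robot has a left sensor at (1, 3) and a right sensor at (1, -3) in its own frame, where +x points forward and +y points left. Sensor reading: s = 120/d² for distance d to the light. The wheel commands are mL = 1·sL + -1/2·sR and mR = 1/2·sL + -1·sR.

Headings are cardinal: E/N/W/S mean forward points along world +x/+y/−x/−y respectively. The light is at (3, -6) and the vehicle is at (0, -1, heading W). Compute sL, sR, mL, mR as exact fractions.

left sensor world pos  = (-1, -4); dL² = 20
right sensor world pos = (-1, 2); dR² = 80
sL = 120/20 = 6
sR = 120/80 = 3/2
mL = 1·sL + -1/2·sR = 21/4
mR = 1/2·sL + -1·sR = 3/2

6 3/2 21/4 3/2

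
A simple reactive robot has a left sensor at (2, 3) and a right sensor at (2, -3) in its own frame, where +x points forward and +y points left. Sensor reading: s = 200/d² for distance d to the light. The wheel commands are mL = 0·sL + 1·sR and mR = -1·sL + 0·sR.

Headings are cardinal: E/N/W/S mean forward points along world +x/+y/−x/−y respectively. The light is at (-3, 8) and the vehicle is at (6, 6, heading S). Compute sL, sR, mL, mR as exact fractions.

5/4 50/13 50/13 -5/4

left sensor world pos  = (9, 4); dL² = 160
right sensor world pos = (3, 4); dR² = 52
sL = 200/160 = 5/4
sR = 200/52 = 50/13
mL = 0·sL + 1·sR = 50/13
mR = -1·sL + 0·sR = -5/4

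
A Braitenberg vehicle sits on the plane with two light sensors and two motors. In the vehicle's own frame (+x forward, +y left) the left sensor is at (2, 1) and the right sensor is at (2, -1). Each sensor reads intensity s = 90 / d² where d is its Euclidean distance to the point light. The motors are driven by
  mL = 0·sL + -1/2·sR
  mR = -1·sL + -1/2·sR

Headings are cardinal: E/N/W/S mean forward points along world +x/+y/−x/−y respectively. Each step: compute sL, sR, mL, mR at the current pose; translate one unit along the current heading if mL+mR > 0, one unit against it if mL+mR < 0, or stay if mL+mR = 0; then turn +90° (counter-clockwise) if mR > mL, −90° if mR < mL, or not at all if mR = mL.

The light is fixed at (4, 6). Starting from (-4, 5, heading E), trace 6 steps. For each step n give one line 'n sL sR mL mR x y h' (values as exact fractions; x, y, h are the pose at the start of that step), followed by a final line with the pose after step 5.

n=0: pose=(-4,5,E); sL=5/2, sR=9/4; mL=-9/8, mR=-29/8; mL+mR=-19/4 → advance -1; mR−mL=-5/2 → turn -1·90°
n=1: pose=(-5,5,S); sL=90/73, sR=90/109; mL=-45/109, mR=-13095/7957; mL+mR=-16380/7957 → advance -1; mR−mL=-90/73 → turn -1·90°
n=2: pose=(-5,6,W); sL=45/61, sR=45/61; mL=-45/122, mR=-135/122; mL+mR=-90/61 → advance -1; mR−mL=-45/61 → turn -1·90°
n=3: pose=(-4,6,N); sL=18/17, sR=90/53; mL=-45/53, mR=-1719/901; mL+mR=-2484/901 → advance -1; mR−mL=-18/17 → turn -1·90°
n=4: pose=(-4,5,E); sL=5/2, sR=9/4; mL=-9/8, mR=-29/8; mL+mR=-19/4 → advance -1; mR−mL=-5/2 → turn -1·90°
n=5: pose=(-5,5,S); sL=90/73, sR=90/109; mL=-45/109, mR=-13095/7957; mL+mR=-16380/7957 → advance -1; mR−mL=-90/73 → turn -1·90°

0 5/2 9/4 -9/8 -29/8 -4 5 E
1 90/73 90/109 -45/109 -13095/7957 -5 5 S
2 45/61 45/61 -45/122 -135/122 -5 6 W
3 18/17 90/53 -45/53 -1719/901 -4 6 N
4 5/2 9/4 -9/8 -29/8 -4 5 E
5 90/73 90/109 -45/109 -13095/7957 -5 5 S
final -5 6 W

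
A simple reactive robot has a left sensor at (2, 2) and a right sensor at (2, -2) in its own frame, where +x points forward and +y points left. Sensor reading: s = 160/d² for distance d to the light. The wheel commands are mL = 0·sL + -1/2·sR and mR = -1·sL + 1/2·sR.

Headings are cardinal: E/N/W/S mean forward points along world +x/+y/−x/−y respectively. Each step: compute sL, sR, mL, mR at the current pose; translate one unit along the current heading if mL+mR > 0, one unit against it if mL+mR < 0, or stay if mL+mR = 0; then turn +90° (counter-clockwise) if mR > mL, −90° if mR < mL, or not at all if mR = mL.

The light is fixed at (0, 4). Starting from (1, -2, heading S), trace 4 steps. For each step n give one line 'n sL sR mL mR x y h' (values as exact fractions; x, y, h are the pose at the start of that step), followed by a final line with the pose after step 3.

0 160/73 32/13 -16/13 -912/949 1 -2 S
1 80/9 80/29 -40/29 -1960/261 1 -1 E
2 160/53 160/53 -80/53 -80/53 0 -1 S
3 4 4 -2 -2 0 0 S
final 0 1 S

n=0: pose=(1,-2,S); sL=160/73, sR=32/13; mL=-16/13, mR=-912/949; mL+mR=-160/73 → advance -1; mR−mL=256/949 → turn +1·90°
n=1: pose=(1,-1,E); sL=80/9, sR=80/29; mL=-40/29, mR=-1960/261; mL+mR=-80/9 → advance -1; mR−mL=-1600/261 → turn -1·90°
n=2: pose=(0,-1,S); sL=160/53, sR=160/53; mL=-80/53, mR=-80/53; mL+mR=-160/53 → advance -1; mR−mL=0 → turn +0·90°
n=3: pose=(0,0,S); sL=4, sR=4; mL=-2, mR=-2; mL+mR=-4 → advance -1; mR−mL=0 → turn +0·90°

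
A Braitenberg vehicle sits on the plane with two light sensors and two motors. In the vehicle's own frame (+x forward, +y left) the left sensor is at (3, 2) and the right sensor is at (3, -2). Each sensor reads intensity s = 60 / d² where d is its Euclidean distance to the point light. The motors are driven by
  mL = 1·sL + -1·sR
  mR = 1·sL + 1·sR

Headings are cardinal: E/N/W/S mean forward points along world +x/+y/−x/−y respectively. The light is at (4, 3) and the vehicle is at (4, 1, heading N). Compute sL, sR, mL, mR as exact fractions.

left sensor world pos  = (2, 4); dL² = 5
right sensor world pos = (6, 4); dR² = 5
sL = 60/5 = 12
sR = 60/5 = 12
mL = 1·sL + -1·sR = 0
mR = 1·sL + 1·sR = 24

12 12 0 24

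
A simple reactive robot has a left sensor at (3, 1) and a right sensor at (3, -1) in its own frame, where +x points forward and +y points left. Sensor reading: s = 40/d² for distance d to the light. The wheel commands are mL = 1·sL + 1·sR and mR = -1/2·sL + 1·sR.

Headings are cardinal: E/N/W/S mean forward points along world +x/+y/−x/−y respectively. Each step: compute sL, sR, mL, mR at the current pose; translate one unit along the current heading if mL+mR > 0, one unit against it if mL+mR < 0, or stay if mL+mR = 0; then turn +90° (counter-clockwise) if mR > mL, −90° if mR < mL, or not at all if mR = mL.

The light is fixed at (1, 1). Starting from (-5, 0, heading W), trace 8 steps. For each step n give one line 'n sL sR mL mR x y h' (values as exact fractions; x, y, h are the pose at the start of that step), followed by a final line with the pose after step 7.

n=0: pose=(-5,0,W); sL=8/17, sR=40/81; mL=1328/1377, mR=356/1377; mL+mR=1684/1377 → advance +1; mR−mL=-12/17 → turn -1·90°
n=1: pose=(-6,0,N); sL=10/17, sR=1; mL=27/17, mR=12/17; mL+mR=39/17 → advance +1; mR−mL=-15/17 → turn -1·90°
n=2: pose=(-6,1,E); sL=40/17, sR=40/17; mL=80/17, mR=20/17; mL+mR=100/17 → advance +1; mR−mL=-60/17 → turn -1·90°
n=3: pose=(-5,1,S); sL=20/17, sR=20/29; mL=920/493, mR=50/493; mL+mR=970/493 → advance +1; mR−mL=-30/17 → turn -1·90°
n=4: pose=(-5,0,W); sL=8/17, sR=40/81; mL=1328/1377, mR=356/1377; mL+mR=1684/1377 → advance +1; mR−mL=-12/17 → turn -1·90°
n=5: pose=(-6,0,N); sL=10/17, sR=1; mL=27/17, mR=12/17; mL+mR=39/17 → advance +1; mR−mL=-15/17 → turn -1·90°
n=6: pose=(-6,1,E); sL=40/17, sR=40/17; mL=80/17, mR=20/17; mL+mR=100/17 → advance +1; mR−mL=-60/17 → turn -1·90°
n=7: pose=(-5,1,S); sL=20/17, sR=20/29; mL=920/493, mR=50/493; mL+mR=970/493 → advance +1; mR−mL=-30/17 → turn -1·90°

0 8/17 40/81 1328/1377 356/1377 -5 0 W
1 10/17 1 27/17 12/17 -6 0 N
2 40/17 40/17 80/17 20/17 -6 1 E
3 20/17 20/29 920/493 50/493 -5 1 S
4 8/17 40/81 1328/1377 356/1377 -5 0 W
5 10/17 1 27/17 12/17 -6 0 N
6 40/17 40/17 80/17 20/17 -6 1 E
7 20/17 20/29 920/493 50/493 -5 1 S
final -5 0 W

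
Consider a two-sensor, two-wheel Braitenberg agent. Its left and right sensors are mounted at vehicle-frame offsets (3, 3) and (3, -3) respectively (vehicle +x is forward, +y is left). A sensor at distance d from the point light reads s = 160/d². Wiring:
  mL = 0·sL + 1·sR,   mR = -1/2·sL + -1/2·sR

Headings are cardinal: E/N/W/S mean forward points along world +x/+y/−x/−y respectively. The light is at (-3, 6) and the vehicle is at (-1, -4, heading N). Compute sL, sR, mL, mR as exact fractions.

left sensor world pos  = (-4, -1); dL² = 50
right sensor world pos = (2, -1); dR² = 74
sL = 160/50 = 16/5
sR = 160/74 = 80/37
mL = 0·sL + 1·sR = 80/37
mR = -1/2·sL + -1/2·sR = -496/185

16/5 80/37 80/37 -496/185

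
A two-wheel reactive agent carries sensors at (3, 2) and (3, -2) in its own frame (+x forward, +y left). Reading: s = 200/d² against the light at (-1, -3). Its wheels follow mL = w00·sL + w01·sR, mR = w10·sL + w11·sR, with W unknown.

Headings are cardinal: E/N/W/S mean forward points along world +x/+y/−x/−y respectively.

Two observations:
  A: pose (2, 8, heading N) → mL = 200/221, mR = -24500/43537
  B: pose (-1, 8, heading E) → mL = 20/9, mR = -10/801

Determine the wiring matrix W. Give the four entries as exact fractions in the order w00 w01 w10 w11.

0 1 -1 1/2

obs A: pose=(2,8,N) → sL=200/197, sR=200/221, mL=200/221, mR=-24500/43537
obs B: pose=(-1,8,E) → sL=100/89, sR=20/9, mL=20/9, mR=-10/801
sensor matrix S = [[200/197, 200/221], [100/89, 20/9]]; det S = 43216000/34873137
solve [mL_A; mL_B] = S·[w00; w01] and [mR_A; mR_B] = S·[w10; w11]:
  w00 = 0, w01 = 1, w10 = -1, w11 = 1/2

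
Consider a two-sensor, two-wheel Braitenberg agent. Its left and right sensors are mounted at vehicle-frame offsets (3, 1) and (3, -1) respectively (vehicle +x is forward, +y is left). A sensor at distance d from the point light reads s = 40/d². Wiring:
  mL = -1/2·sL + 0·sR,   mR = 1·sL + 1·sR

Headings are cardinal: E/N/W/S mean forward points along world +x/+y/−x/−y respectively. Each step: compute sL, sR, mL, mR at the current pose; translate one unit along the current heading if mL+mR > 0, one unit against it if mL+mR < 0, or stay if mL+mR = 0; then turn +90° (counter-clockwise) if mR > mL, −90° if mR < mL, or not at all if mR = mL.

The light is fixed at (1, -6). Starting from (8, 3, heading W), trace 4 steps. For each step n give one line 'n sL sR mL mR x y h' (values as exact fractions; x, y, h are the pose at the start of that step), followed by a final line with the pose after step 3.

n=0: pose=(8,3,W); sL=1/2, sR=10/29; mL=-1/4, mR=49/58; mL+mR=69/116 → advance +1; mR−mL=127/116 → turn +1·90°
n=1: pose=(7,3,S); sL=8/17, sR=40/61; mL=-4/17, mR=1168/1037; mL+mR=924/1037 → advance +1; mR−mL=1412/1037 → turn +1·90°
n=2: pose=(7,2,E); sL=20/81, sR=4/13; mL=-10/81, mR=584/1053; mL+mR=454/1053 → advance +1; mR−mL=238/351 → turn +1·90°
n=3: pose=(8,2,N); sL=40/157, sR=8/37; mL=-20/157, mR=2736/5809; mL+mR=1996/5809 → advance +1; mR−mL=3476/5809 → turn +1·90°

0 1/2 10/29 -1/4 49/58 8 3 W
1 8/17 40/61 -4/17 1168/1037 7 3 S
2 20/81 4/13 -10/81 584/1053 7 2 E
3 40/157 8/37 -20/157 2736/5809 8 2 N
final 8 3 W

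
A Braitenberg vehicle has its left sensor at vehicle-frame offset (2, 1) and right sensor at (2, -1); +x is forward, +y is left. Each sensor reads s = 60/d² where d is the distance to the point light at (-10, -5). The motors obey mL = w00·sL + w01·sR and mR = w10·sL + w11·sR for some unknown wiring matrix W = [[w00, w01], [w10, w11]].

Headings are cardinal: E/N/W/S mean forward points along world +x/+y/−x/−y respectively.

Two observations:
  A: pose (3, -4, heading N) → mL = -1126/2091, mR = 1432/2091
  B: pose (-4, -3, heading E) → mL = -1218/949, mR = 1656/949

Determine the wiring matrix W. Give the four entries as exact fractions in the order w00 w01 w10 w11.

obs A: pose=(3,-4,N) → sL=20/51, sR=12/41, mL=-1126/2091, mR=1432/2091
obs B: pose=(-4,-3,E) → sL=60/73, sR=12/13, mL=-1218/949, mR=1656/949
sensor matrix S = [[20/51, 12/41], [60/73, 12/13]]; det S = 80320/661453
solve [mL_A; mL_B] = S·[w00; w01] and [mR_A; mR_B] = S·[w10; w11]:
  w00 = -1, w01 = -1/2, w10 = 1, w11 = 1

-1 -1/2 1 1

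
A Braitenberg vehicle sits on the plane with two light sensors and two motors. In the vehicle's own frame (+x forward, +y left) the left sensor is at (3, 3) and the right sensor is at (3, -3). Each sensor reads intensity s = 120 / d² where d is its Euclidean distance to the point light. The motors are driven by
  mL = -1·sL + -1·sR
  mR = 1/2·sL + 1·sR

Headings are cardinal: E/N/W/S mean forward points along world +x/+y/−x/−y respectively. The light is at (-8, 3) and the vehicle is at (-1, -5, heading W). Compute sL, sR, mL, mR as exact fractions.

120/137 120/41 -21360/5617 18900/5617

left sensor world pos  = (-4, -8); dL² = 137
right sensor world pos = (-4, -2); dR² = 41
sL = 120/137 = 120/137
sR = 120/41 = 120/41
mL = -1·sL + -1·sR = -21360/5617
mR = 1/2·sL + 1·sR = 18900/5617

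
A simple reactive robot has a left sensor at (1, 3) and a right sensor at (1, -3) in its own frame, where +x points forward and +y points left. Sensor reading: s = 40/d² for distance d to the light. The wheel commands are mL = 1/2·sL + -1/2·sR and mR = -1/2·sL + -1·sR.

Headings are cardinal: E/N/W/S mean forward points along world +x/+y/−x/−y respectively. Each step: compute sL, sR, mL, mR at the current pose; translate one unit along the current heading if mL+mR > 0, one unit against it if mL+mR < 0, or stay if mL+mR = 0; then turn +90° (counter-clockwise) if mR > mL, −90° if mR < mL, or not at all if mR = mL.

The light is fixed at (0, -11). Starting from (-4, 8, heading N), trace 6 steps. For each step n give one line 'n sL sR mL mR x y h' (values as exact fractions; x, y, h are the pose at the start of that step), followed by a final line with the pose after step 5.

0 40/449 40/401 -960/180049 -25980/180049 -4 8 N
1 4/45 20/117 -8/195 -14/65 -4 7 E
2 40/293 40/353 1200/103429 -18780/103429 -5 7 S
3 10/73 1/13 57/1898 -138/949 -5 8 W
4 40/449 40/401 -960/180049 -25980/180049 -4 8 N
5 4/45 20/117 -8/195 -14/65 -4 7 E
final -5 7 S

n=0: pose=(-4,8,N); sL=40/449, sR=40/401; mL=-960/180049, mR=-25980/180049; mL+mR=-60/401 → advance -1; mR−mL=-25020/180049 → turn -1·90°
n=1: pose=(-4,7,E); sL=4/45, sR=20/117; mL=-8/195, mR=-14/65; mL+mR=-10/39 → advance -1; mR−mL=-34/195 → turn -1·90°
n=2: pose=(-5,7,S); sL=40/293, sR=40/353; mL=1200/103429, mR=-18780/103429; mL+mR=-60/353 → advance -1; mR−mL=-19980/103429 → turn -1·90°
n=3: pose=(-5,8,W); sL=10/73, sR=1/13; mL=57/1898, mR=-138/949; mL+mR=-3/26 → advance -1; mR−mL=-333/1898 → turn -1·90°
n=4: pose=(-4,8,N); sL=40/449, sR=40/401; mL=-960/180049, mR=-25980/180049; mL+mR=-60/401 → advance -1; mR−mL=-25020/180049 → turn -1·90°
n=5: pose=(-4,7,E); sL=4/45, sR=20/117; mL=-8/195, mR=-14/65; mL+mR=-10/39 → advance -1; mR−mL=-34/195 → turn -1·90°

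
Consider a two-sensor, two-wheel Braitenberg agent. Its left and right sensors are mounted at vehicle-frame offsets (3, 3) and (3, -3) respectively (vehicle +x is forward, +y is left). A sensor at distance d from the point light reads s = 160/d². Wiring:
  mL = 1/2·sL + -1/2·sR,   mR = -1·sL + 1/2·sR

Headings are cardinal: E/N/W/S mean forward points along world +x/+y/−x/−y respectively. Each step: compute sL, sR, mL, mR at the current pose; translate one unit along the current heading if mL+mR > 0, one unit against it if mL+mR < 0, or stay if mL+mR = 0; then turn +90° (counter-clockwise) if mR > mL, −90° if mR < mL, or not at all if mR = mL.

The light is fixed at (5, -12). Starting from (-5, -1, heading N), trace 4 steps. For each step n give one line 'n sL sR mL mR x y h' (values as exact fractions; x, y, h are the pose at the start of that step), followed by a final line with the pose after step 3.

0 32/73 32/49 -384/3577 -400/3577 -5 -1 N
1 80/109 80/49 -2400/5341 440/5341 -5 -2 E
2 32/73 160/233 -2112/17009 -1616/17009 -6 -2 N
3 20/29 8/17 54/493 -224/493 -6 -3 W
final -5 -3 N

n=0: pose=(-5,-1,N); sL=32/73, sR=32/49; mL=-384/3577, mR=-400/3577; mL+mR=-16/73 → advance -1; mR−mL=-16/3577 → turn -1·90°
n=1: pose=(-5,-2,E); sL=80/109, sR=80/49; mL=-2400/5341, mR=440/5341; mL+mR=-40/109 → advance -1; mR−mL=2840/5341 → turn +1·90°
n=2: pose=(-6,-2,N); sL=32/73, sR=160/233; mL=-2112/17009, mR=-1616/17009; mL+mR=-16/73 → advance -1; mR−mL=496/17009 → turn +1·90°
n=3: pose=(-6,-3,W); sL=20/29, sR=8/17; mL=54/493, mR=-224/493; mL+mR=-10/29 → advance -1; mR−mL=-278/493 → turn -1·90°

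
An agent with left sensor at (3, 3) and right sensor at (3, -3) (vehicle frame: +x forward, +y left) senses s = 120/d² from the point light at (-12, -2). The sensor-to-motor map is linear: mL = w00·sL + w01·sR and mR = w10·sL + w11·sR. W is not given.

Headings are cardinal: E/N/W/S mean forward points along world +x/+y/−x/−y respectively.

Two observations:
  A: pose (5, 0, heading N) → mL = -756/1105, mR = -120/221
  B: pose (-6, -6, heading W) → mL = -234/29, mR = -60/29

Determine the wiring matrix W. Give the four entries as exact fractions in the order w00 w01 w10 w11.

-1 -1/2 -1 0

obs A: pose=(5,0,N) → sL=120/221, sR=24/85, mL=-756/1105, mR=-120/221
obs B: pose=(-6,-6,W) → sL=60/29, sR=12, mL=-234/29, mR=-60/29
sensor matrix S = [[120/221, 24/85], [60/29, 12]]; det S = 38016/6409
solve [mL_A; mL_B] = S·[w00; w01] and [mR_A; mR_B] = S·[w10; w11]:
  w00 = -1, w01 = -1/2, w10 = -1, w11 = 0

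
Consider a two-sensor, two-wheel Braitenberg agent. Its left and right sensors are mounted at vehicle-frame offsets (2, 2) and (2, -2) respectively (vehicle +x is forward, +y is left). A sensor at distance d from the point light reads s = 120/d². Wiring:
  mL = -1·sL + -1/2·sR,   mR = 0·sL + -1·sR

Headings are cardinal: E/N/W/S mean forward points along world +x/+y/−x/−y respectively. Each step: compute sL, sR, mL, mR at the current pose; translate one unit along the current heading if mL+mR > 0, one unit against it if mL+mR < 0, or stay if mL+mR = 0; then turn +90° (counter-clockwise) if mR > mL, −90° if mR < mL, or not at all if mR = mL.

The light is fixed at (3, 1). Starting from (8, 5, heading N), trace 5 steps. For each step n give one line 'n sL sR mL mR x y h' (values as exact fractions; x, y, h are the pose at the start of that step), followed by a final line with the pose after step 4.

0 8/3 24/17 -172/51 -24/17 8 5 N
1 12 60/17 -234/17 -60/17 8 4 W
2 24/13 120/17 -1188/221 -120/17 9 4 S
3 6 30/13 -93/13 -30/13 9 5 W
4 24/17 120/29 -1716/493 -120/29 10 5 S
final 10 6 W

n=0: pose=(8,5,N); sL=8/3, sR=24/17; mL=-172/51, mR=-24/17; mL+mR=-244/51 → advance -1; mR−mL=100/51 → turn +1·90°
n=1: pose=(8,4,W); sL=12, sR=60/17; mL=-234/17, mR=-60/17; mL+mR=-294/17 → advance -1; mR−mL=174/17 → turn +1·90°
n=2: pose=(9,4,S); sL=24/13, sR=120/17; mL=-1188/221, mR=-120/17; mL+mR=-2748/221 → advance -1; mR−mL=-372/221 → turn -1·90°
n=3: pose=(9,5,W); sL=6, sR=30/13; mL=-93/13, mR=-30/13; mL+mR=-123/13 → advance -1; mR−mL=63/13 → turn +1·90°
n=4: pose=(10,5,S); sL=24/17, sR=120/29; mL=-1716/493, mR=-120/29; mL+mR=-3756/493 → advance -1; mR−mL=-324/493 → turn -1·90°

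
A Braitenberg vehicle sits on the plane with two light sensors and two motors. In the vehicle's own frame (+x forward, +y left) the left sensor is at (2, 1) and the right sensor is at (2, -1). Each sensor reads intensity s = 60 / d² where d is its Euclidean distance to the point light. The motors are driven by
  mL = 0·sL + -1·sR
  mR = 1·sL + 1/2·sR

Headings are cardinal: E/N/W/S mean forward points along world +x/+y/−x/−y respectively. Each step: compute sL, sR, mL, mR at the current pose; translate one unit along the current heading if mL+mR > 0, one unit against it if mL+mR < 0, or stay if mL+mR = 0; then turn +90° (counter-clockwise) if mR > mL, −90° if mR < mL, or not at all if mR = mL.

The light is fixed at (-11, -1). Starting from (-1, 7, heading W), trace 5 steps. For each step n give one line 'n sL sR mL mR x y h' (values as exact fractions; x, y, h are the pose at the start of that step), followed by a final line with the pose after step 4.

n=0: pose=(-1,7,W); sL=60/113, sR=12/29; mL=-12/29, mR=2418/3277; mL+mR=1062/3277 → advance +1; mR−mL=3774/3277 → turn +1·90°
n=1: pose=(-2,7,S); sL=15/34, sR=3/5; mL=-3/5, mR=63/85; mL+mR=12/85 → advance +1; mR−mL=114/85 → turn +1·90°
n=2: pose=(-2,6,E); sL=12/37, sR=60/157; mL=-60/157, mR=2994/5809; mL+mR=774/5809 → advance +1; mR−mL=5214/5809 → turn +1·90°
n=3: pose=(-1,6,N); sL=10/27, sR=30/101; mL=-30/101, mR=1415/2727; mL+mR=605/2727 → advance +1; mR−mL=2225/2727 → turn +1·90°
n=4: pose=(-1,7,W); sL=60/113, sR=12/29; mL=-12/29, mR=2418/3277; mL+mR=1062/3277 → advance +1; mR−mL=3774/3277 → turn +1·90°

0 60/113 12/29 -12/29 2418/3277 -1 7 W
1 15/34 3/5 -3/5 63/85 -2 7 S
2 12/37 60/157 -60/157 2994/5809 -2 6 E
3 10/27 30/101 -30/101 1415/2727 -1 6 N
4 60/113 12/29 -12/29 2418/3277 -1 7 W
final -2 7 S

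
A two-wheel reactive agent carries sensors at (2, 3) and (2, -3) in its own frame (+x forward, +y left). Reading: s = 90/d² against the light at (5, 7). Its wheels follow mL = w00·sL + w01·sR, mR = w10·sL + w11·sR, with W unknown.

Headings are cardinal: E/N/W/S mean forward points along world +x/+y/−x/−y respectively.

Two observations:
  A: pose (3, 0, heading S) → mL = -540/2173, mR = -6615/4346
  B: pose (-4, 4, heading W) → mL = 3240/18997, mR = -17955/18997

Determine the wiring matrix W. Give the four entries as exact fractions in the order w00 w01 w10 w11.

obs A: pose=(3,0,S) → sL=45/41, sR=45/53, mL=-540/2173, mR=-6615/4346
obs B: pose=(-4,4,W) → sL=90/157, sR=90/121, mL=3240/18997, mR=-17955/18997
sensor matrix S = [[45/41, 45/53], [90/157, 90/121]]; det S = 13608000/41280481
solve [mL_A; mL_B] = S·[w00; w01] and [mR_A; mR_B] = S·[w10; w11]:
  w00 = -1, w01 = 1, w10 = -1, w11 = -1/2

-1 1 -1 -1/2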